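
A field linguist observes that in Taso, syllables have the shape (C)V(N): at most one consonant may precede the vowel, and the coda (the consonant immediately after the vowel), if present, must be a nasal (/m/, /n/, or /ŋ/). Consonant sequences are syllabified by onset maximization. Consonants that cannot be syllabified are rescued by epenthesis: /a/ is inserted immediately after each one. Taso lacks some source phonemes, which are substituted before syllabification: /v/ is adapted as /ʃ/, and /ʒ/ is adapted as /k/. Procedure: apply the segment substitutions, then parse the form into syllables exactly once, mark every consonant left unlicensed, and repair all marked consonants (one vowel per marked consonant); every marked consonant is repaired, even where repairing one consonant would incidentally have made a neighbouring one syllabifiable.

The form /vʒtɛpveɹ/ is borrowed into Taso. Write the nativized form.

ʃakatɛpaʃeɹa

Substitution: /v/ → /ʃ/, /ʒ/ → /k/, giving /ʃktɛpʃeɹ/.
The consonants /ʃ/, /k/, /p/, /ɹ/ cannot be parsed into a legal (C)V(N) syllable (only a nasal (/m/, /n/, or /ŋ/) is licensed in coda position; onsets are limited to one consonant).
Each unlicensed consonant becomes the onset of a new syllable: /ʃ/ → /ʃa/, /k/ → /ka/, /p/ → /pa/, /ɹ/ → /ɹa/.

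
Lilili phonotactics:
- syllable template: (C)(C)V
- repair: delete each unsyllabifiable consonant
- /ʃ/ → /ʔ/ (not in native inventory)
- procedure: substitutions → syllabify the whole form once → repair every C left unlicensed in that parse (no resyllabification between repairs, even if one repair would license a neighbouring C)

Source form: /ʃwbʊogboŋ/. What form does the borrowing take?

Substitution: /ʃ/ → /ʔ/, giving /ʔwbʊogboŋ/.
The consonants /ʔ/, /ŋ/ cannot be parsed into a legal (C)(C)V syllable (no codas are permitted; onsets may contain at most 2 consonants).
Each unlicensed consonant is deleted: /ʔ/, /ŋ/.

wbʊogbo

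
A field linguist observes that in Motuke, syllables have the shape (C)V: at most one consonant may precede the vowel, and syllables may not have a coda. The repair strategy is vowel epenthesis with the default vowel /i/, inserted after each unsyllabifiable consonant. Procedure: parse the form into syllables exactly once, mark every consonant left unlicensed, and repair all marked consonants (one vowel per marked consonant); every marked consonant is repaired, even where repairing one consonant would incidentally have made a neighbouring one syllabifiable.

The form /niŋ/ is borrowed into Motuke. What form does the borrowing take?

niŋi

The consonants /ŋ/ cannot be parsed into a legal (C)V syllable (no codas are permitted; onsets are limited to one consonant).
Epenthesis after each stranded consonant: /ŋ/ → /ŋi/.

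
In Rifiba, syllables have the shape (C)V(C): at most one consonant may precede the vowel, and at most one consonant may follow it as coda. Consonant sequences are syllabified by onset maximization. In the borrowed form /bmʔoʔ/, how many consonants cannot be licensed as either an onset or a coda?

Under (C)V(C), the unsyllabifiable consonants are /b/, /m/ (at most one coda consonant is licensed; onsets are limited to one consonant).

2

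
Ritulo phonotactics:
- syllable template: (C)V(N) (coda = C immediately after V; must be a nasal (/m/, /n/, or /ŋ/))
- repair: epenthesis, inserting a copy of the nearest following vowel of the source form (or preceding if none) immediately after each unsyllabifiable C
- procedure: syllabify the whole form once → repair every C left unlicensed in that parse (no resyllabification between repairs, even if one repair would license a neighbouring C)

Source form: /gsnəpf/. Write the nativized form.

Syllabifying with onset maximization leaves /g/, /s/, /p/, /f/ stranded (only a nasal (/m/, /n/, or /ŋ/) is licensed in coda position; onsets are limited to one consonant).
Inserting the epenthetic vowel yields /g/ → /gə/, /s/ → /sə/, /p/ → /pə/, /f/ → /fə/.

gəsənəpəfə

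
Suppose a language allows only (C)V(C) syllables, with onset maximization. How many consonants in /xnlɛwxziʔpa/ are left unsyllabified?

The consonants /x/, /n/, /x/ cannot be parsed into a legal (C)V(C) syllable (at most one coda consonant is licensed; onsets are limited to one consonant).

3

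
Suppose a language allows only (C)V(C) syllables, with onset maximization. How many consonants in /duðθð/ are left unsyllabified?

Syllabifying with onset maximization leaves /θ/, /ð/ stranded (at most one coda consonant is licensed; onsets are limited to one consonant).

2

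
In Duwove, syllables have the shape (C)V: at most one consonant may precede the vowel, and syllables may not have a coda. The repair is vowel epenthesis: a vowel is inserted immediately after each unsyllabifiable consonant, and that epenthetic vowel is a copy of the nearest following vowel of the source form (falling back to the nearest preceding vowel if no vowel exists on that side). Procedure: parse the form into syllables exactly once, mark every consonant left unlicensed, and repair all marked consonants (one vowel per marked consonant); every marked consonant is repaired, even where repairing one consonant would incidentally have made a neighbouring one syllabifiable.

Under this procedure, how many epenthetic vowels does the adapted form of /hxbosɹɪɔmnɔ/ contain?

4

The unsyllabifiable consonants are /h/, /x/, /s/, /m/; each receives one epenthetic vowel.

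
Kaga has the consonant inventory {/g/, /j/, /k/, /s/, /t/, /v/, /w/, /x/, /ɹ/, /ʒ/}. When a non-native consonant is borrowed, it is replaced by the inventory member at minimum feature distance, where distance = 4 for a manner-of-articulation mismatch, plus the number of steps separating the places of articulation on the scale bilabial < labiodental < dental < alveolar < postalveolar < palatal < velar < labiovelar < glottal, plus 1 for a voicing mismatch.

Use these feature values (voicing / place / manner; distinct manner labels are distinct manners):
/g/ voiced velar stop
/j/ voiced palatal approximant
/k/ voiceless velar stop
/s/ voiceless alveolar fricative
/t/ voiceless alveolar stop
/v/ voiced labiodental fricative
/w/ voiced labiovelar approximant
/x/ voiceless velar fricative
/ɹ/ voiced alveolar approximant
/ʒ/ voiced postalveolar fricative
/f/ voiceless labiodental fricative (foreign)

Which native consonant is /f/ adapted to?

/v/ is closest: same manner (fricative), place distance 0 (labiodental→labiodental), voicing differs (+1); total 1. Next closest is /s/ at distance 2.

v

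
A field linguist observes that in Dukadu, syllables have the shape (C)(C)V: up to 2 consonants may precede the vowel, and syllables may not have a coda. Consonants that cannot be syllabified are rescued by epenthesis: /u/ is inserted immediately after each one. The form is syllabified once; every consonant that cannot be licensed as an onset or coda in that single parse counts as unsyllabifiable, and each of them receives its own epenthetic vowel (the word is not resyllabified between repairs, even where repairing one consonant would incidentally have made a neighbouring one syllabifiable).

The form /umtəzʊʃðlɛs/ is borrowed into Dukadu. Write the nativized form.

Syllabifying with onset maximization leaves /ʃ/, /s/ stranded (no codas are permitted; onsets may contain at most 2 consonants).
Epenthesis after each stranded consonant: /ʃ/ → /ʃu/, /s/ → /su/.

umtəzʊʃuðlɛsu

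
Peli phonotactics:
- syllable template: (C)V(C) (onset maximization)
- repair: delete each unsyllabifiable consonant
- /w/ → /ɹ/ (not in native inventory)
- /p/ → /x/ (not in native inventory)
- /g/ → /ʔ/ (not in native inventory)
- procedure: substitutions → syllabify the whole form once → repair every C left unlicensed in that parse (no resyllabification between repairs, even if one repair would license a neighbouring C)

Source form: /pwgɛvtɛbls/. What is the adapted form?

Substitution: /p/ → /x/, /w/ → /ɹ/, /g/ → /ʔ/, giving /xɹʔɛvtɛbls/.
Under (C)V(C), the unsyllabifiable consonants are /x/, /ɹ/, /l/, /s/ (at most one coda consonant is licensed; onsets are limited to one consonant).
Each unlicensed consonant is deleted: /x/, /ɹ/, /l/, /s/.

ʔɛvtɛb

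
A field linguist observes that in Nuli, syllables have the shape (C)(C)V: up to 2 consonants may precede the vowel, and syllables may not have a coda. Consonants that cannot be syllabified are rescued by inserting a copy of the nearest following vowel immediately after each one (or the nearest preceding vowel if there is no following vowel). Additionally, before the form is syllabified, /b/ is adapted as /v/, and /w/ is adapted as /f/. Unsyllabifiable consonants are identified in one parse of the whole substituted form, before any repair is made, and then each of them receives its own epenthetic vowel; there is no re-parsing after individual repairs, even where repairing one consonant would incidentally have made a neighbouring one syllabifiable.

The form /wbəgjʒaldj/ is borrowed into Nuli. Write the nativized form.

fvəgajʒaladaja

Substitution: /w/ → /f/, /b/ → /v/, giving /fvəgjʒaldj/.
Under (C)(C)V, the unsyllabifiable consonants are /g/, /l/, /d/, /j/ (no codas are permitted; onsets may contain at most 2 consonants).
Each unlicensed consonant becomes the onset of a new syllable: /g/ → /ga/, /l/ → /la/, /d/ → /da/, /j/ → /ja/.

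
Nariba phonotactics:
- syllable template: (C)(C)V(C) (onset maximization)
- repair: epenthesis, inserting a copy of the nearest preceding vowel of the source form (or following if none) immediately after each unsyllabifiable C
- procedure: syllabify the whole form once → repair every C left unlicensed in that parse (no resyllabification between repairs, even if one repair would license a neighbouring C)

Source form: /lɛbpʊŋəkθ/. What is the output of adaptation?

Syllabifying with onset maximization leaves /θ/ stranded (at most one coda consonant is licensed; onsets may contain at most 2 consonants).
Each unlicensed consonant becomes the onset of a new syllable: /θ/ → /θə/.

lɛbpʊŋəkθə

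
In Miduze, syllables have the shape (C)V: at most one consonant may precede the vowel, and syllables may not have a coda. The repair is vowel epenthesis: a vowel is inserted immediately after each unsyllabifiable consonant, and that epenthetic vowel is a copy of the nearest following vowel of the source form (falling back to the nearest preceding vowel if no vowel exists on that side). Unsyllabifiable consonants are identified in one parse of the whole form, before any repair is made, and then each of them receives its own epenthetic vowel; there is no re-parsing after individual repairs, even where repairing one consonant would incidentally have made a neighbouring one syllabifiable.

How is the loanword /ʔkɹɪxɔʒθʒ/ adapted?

ʔɪkɪɹɪxɔʒɔθɔʒɔ

Syllabifying with onset maximization leaves /ʔ/, /k/, /ʒ/, /θ/, /ʒ/ stranded (no codas are permitted; onsets are limited to one consonant).
Each unlicensed consonant becomes the onset of a new syllable: /ʔ/ → /ʔɪ/, /k/ → /kɪ/, /ʒ/ → /ʒɔ/, /θ/ → /θɔ/, /ʒ/ → /ʒɔ/.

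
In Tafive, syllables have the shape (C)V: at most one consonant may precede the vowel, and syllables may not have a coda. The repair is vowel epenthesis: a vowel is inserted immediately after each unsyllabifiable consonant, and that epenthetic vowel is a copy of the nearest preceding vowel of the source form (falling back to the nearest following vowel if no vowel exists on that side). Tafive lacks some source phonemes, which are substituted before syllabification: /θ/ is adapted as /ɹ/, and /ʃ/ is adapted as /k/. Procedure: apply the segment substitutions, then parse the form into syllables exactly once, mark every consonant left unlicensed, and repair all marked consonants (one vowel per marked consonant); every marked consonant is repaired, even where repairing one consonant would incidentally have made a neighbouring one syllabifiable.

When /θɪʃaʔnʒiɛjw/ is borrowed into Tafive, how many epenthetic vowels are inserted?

After substitution the input is /ɹɪkaʔnʒiɛjw/.
The unsyllabifiable consonants are /ʔ/, /n/, /j/, /w/; each receives one epenthetic vowel.

4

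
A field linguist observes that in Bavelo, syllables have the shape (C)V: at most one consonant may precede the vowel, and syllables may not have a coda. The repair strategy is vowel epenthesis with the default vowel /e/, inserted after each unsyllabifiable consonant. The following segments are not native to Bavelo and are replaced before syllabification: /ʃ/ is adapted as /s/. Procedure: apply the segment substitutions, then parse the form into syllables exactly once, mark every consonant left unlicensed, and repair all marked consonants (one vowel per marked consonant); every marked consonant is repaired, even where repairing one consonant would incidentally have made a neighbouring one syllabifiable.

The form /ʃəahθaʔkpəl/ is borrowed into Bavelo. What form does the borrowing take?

səaheθaʔekepəle

Substitution: /ʃ/ → /s/, giving /səahθaʔkpəl/.
The consonants /h/, /ʔ/, /k/, /l/ cannot be parsed into a legal (C)V syllable (no codas are permitted; onsets are limited to one consonant).
Epenthesis after each stranded consonant: /h/ → /he/, /ʔ/ → /ʔe/, /k/ → /ke/, /l/ → /le/.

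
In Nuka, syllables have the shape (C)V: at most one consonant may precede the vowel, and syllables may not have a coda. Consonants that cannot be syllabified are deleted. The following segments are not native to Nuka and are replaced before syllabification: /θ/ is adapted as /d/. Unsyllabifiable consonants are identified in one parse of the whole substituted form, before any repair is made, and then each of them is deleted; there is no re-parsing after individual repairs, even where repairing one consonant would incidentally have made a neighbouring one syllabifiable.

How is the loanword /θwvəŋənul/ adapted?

vəŋənu

Substitution: /θ/ → /d/, giving /dwvəŋənul/.
The consonants /d/, /w/, /l/ cannot be parsed into a legal (C)V syllable (no codas are permitted; onsets are limited to one consonant).
Deleting the stranded consonants removes /d/, /w/, /l/.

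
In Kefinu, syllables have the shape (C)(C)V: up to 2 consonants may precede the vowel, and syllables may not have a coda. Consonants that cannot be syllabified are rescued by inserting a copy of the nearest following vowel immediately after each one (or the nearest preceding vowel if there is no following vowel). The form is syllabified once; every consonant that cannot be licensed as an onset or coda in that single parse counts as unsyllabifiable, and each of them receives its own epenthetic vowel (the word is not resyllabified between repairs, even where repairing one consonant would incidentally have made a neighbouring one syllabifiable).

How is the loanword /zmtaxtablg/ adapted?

The consonants /z/, /b/, /l/, /g/ cannot be parsed into a legal (C)(C)V syllable (no codas are permitted; onsets may contain at most 2 consonants).
Epenthesis after each stranded consonant: /z/ → /za/, /b/ → /ba/, /l/ → /la/, /g/ → /ga/.

zamtaxtabalaga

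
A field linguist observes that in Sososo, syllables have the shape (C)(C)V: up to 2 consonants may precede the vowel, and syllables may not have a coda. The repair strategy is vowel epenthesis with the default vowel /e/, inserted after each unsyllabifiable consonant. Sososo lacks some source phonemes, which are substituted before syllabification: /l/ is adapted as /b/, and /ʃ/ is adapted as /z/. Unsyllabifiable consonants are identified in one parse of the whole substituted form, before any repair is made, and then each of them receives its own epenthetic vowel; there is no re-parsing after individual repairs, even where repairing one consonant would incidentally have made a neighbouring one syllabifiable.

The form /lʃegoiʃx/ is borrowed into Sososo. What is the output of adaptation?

bzegoizexe

Substitution: /l/ → /b/, /ʃ/ → /z/, giving /bzegoizx/.
The consonants /z/, /x/ cannot be parsed into a legal (C)(C)V syllable (no codas are permitted; onsets may contain at most 2 consonants).
Epenthesis after each stranded consonant: /z/ → /ze/, /x/ → /xe/.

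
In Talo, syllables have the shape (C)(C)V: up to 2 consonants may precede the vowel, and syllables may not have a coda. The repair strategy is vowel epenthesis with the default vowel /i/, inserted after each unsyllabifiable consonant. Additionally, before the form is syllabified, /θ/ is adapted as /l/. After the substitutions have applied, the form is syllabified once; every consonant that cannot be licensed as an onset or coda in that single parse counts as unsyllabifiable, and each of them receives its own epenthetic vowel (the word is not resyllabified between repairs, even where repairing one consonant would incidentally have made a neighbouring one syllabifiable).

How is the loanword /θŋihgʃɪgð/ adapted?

lŋihigʃɪgiði

Substitution: /θ/ → /l/, giving /lŋihgʃɪgð/.
Under (C)(C)V, the unsyllabifiable consonants are /h/, /g/, /ð/ (no codas are permitted; onsets may contain at most 2 consonants).
Each unlicensed consonant becomes the onset of a new syllable: /h/ → /hi/, /g/ → /gi/, /ð/ → /ði/.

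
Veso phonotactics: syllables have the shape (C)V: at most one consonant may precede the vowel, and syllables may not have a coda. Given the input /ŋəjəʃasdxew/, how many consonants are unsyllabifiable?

Syllabifying with onset maximization leaves /s/, /d/, /w/ stranded (no codas are permitted; onsets are limited to one consonant).

3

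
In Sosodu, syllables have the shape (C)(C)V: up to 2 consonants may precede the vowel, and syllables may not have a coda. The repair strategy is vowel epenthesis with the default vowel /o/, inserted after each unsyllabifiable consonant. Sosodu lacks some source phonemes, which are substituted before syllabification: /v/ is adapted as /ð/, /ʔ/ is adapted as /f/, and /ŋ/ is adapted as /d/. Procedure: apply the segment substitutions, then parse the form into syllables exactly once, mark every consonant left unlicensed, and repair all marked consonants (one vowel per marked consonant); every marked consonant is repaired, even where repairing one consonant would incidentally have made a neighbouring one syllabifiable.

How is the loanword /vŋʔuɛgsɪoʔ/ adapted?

Substitution: /v/ → /ð/, /ŋ/ → /d/, /ʔ/ → /f/, giving /ðdfuɛgsɪof/.
Under (C)(C)V, the unsyllabifiable consonants are /ð/, /f/ (no codas are permitted; onsets may contain at most 2 consonants).
Each unlicensed consonant becomes the onset of a new syllable: /ð/ → /ðo/, /f/ → /fo/.

ðodfuɛgsɪofo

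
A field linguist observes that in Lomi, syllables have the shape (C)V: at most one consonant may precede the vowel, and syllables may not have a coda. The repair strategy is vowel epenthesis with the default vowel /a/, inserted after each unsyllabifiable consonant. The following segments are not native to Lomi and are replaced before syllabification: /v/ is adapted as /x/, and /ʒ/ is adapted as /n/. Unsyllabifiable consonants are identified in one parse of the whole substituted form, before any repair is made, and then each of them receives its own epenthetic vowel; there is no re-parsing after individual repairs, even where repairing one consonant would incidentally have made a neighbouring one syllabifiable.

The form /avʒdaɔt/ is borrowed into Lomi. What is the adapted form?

Substitution: /v/ → /x/, /ʒ/ → /n/, giving /axndaɔt/.
Under (C)V, the unsyllabifiable consonants are /x/, /n/, /t/ (no codas are permitted; onsets are limited to one consonant).
Epenthesis after each stranded consonant: /x/ → /xa/, /n/ → /na/, /t/ → /ta/.

axanadaɔta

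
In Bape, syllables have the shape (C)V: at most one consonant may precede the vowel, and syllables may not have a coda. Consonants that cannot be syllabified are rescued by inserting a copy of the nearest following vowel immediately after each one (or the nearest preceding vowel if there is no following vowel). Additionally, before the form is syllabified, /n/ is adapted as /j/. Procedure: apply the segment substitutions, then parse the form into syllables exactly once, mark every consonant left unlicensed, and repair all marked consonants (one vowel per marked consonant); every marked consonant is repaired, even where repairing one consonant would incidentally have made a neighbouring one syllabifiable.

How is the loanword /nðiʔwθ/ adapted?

jiðiʔiwiθi

Substitution: /n/ → /j/, giving /jðiʔwθ/.
Syllabifying with onset maximization leaves /j/, /ʔ/, /w/, /θ/ stranded (no codas are permitted; onsets are limited to one consonant).
Each unlicensed consonant becomes the onset of a new syllable: /j/ → /ji/, /ʔ/ → /ʔi/, /w/ → /wi/, /θ/ → /θi/.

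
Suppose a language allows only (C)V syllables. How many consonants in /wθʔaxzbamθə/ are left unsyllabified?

Syllabifying with onset maximization leaves /w/, /θ/, /x/, /z/, /m/ stranded (no codas are permitted; onsets are limited to one consonant).

5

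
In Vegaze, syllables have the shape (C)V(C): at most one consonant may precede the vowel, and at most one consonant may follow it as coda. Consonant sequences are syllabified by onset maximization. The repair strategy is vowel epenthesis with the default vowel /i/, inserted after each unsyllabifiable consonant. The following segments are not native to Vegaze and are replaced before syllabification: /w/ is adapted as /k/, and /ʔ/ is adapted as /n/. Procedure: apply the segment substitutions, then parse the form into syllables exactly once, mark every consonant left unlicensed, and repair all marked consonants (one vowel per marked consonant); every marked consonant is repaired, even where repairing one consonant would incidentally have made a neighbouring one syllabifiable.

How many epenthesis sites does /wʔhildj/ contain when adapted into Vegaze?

4

After substitution the input is /knhildj/.
The unsyllabifiable consonants are /k/, /n/, /d/, /j/; each receives one epenthetic vowel.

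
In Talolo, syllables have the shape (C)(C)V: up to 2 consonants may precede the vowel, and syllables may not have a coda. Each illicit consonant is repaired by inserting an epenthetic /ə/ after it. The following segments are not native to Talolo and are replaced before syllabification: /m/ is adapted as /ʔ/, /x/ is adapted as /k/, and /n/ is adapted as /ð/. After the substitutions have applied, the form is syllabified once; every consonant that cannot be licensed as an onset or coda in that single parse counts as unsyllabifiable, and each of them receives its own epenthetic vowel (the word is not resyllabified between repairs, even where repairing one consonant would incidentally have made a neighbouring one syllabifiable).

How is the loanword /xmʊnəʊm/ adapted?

Substitution: /x/ → /k/, /m/ → /ʔ/, /n/ → /ð/, giving /kʔʊðəʊʔ/.
The consonants /ʔ/ cannot be parsed into a legal (C)(C)V syllable (no codas are permitted; onsets may contain at most 2 consonants).
Epenthesis after each stranded consonant: /ʔ/ → /ʔə/.

kʔʊðəʊʔə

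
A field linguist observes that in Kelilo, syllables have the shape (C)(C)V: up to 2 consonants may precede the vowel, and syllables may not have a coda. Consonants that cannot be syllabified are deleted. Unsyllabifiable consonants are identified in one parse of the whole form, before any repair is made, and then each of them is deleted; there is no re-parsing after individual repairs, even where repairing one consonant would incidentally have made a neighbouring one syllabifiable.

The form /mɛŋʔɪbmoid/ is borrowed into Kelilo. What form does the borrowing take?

Under (C)(C)V, the unsyllabifiable consonants are /d/ (no codas are permitted; onsets may contain at most 2 consonants).
Each unlicensed consonant is deleted: /d/.

mɛŋʔɪbmoi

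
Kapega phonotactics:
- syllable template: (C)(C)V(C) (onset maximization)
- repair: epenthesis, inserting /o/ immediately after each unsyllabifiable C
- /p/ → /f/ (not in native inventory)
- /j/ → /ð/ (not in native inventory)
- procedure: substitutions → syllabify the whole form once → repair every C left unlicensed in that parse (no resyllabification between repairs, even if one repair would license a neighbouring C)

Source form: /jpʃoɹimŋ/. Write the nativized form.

Substitution: /j/ → /ð/, /p/ → /f/, giving /ðfʃoɹimŋ/.
Under (C)(C)V(C), the unsyllabifiable consonants are /ð/, /ŋ/ (at most one coda consonant is licensed; onsets may contain at most 2 consonants).
Each unlicensed consonant becomes the onset of a new syllable: /ð/ → /ðo/, /ŋ/ → /ŋo/.

ðofʃoɹimŋo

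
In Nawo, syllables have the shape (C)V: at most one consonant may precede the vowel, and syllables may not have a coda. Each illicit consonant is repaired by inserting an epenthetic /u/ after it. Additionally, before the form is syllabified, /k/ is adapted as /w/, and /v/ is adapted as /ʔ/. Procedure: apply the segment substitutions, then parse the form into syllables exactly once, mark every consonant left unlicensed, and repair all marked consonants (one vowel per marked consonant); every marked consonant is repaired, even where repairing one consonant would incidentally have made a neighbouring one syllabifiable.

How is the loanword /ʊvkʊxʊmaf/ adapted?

ʊʔuwʊxʊmafu

Substitution: /v/ → /ʔ/, /k/ → /w/, giving /ʊʔwʊxʊmaf/.
The consonants /ʔ/, /f/ cannot be parsed into a legal (C)V syllable (no codas are permitted; onsets are limited to one consonant).
Inserting the epenthetic vowel yields /ʔ/ → /ʔu/, /f/ → /fu/.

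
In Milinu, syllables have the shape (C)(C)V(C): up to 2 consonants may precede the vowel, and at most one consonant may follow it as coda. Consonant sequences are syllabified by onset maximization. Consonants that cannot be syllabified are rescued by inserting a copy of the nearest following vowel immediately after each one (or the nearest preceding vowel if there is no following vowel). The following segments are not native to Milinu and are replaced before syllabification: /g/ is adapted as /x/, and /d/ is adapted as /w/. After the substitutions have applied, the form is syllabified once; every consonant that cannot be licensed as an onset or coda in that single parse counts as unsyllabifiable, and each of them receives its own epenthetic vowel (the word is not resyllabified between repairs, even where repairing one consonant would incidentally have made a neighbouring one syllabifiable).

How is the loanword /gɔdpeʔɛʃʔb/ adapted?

Substitution: /g/ → /x/, /d/ → /w/, giving /xɔwpeʔɛʃʔb/.
Syllabifying with onset maximization leaves /ʔ/, /b/ stranded (at most one coda consonant is licensed; onsets may contain at most 2 consonants).
Epenthesis after each stranded consonant: /ʔ/ → /ʔɛ/, /b/ → /bɛ/.

xɔwpeʔɛʃʔɛbɛ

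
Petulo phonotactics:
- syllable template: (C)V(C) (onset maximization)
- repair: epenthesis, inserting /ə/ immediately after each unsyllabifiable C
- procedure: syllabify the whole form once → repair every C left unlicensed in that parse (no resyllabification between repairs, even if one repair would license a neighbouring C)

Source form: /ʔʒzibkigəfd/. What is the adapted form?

The consonants /ʔ/, /ʒ/, /d/ cannot be parsed into a legal (C)V(C) syllable (at most one coda consonant is licensed; onsets are limited to one consonant).
Inserting the epenthetic vowel yields /ʔ/ → /ʔə/, /ʒ/ → /ʒə/, /d/ → /də/.

ʔəʒəzibkigəfdə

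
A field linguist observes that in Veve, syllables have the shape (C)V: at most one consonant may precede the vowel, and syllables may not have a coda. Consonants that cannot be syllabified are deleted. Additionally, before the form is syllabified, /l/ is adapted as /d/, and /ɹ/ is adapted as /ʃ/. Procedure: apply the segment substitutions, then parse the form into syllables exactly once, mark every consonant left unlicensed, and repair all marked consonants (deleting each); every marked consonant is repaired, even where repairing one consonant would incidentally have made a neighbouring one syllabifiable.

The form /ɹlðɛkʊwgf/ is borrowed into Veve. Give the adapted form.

Substitution: /ɹ/ → /ʃ/, /l/ → /d/, giving /ʃdðɛkʊwgf/.
Syllabifying with onset maximization leaves /ʃ/, /d/, /w/, /g/, /f/ stranded (no codas are permitted; onsets are limited to one consonant).
Each unlicensed consonant is deleted: /ʃ/, /d/, /w/, /g/, /f/.

ðɛkʊ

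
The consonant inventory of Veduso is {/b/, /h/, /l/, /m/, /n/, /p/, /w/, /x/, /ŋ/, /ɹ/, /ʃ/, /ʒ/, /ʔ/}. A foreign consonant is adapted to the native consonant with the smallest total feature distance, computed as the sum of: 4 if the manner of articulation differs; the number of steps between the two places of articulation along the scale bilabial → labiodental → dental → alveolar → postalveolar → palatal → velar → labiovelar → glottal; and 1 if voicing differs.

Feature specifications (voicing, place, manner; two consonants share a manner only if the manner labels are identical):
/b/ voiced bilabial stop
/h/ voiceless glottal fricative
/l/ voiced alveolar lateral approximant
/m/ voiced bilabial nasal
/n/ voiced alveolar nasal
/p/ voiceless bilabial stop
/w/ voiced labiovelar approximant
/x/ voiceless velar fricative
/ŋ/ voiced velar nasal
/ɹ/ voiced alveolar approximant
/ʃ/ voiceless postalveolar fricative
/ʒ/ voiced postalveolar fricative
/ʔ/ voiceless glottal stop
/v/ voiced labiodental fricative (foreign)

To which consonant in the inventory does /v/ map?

/ʒ/ is closest: same manner (fricative), place distance 3 (labiodental→postalveolar), same voicing; total 3. Next closest is /ʃ/ at distance 4.

ʒ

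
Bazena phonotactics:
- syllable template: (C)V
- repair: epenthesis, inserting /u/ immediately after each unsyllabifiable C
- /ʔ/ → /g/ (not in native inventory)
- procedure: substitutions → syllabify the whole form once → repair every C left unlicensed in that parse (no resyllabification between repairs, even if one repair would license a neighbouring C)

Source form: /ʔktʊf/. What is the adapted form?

gukutʊfu

Substitution: /ʔ/ → /g/, giving /gktʊf/.
The consonants /g/, /k/, /f/ cannot be parsed into a legal (C)V syllable (no codas are permitted; onsets are limited to one consonant).
Epenthesis after each stranded consonant: /g/ → /gu/, /k/ → /ku/, /f/ → /fu/.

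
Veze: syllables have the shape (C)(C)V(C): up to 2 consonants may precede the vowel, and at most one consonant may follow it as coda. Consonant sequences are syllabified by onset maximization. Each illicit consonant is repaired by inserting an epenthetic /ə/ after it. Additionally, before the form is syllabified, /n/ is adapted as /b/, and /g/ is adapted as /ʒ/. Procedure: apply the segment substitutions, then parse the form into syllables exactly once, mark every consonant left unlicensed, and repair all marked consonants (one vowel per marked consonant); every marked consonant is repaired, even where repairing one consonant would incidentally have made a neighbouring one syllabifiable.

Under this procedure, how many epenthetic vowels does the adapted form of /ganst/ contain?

2

After substitution the input is /ʒabst/.
The unsyllabifiable consonants are /s/, /t/; each receives one epenthetic vowel.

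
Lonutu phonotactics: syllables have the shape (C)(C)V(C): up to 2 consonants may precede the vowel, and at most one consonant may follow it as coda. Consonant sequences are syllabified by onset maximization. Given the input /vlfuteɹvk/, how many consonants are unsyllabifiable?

3

Syllabifying with onset maximization leaves /v/, /v/, /k/ stranded (at most one coda consonant is licensed; onsets may contain at most 2 consonants).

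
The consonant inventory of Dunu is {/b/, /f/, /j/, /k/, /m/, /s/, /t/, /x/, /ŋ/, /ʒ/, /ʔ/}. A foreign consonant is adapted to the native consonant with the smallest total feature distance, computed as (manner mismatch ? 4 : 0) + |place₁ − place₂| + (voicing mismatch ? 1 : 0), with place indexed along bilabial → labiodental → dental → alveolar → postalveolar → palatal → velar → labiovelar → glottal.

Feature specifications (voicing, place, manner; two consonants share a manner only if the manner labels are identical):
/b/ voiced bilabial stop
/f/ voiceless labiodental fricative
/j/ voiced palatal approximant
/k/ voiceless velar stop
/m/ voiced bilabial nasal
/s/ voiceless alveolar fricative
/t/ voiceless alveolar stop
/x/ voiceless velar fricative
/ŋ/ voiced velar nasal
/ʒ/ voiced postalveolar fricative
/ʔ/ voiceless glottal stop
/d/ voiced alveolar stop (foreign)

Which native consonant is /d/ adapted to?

/t/ is closest: same manner (stop), place distance 0 (alveolar→alveolar), voicing differs (+1); total 1. Next closest is /b/ at distance 3.

t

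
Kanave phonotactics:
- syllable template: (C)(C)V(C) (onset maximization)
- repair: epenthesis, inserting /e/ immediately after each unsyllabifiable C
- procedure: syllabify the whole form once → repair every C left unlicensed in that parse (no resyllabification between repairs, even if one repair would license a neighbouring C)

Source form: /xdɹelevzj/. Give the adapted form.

xedɹelevzeje

The consonants /x/, /z/, /j/ cannot be parsed into a legal (C)(C)V(C) syllable (at most one coda consonant is licensed; onsets may contain at most 2 consonants).
Each unlicensed consonant becomes the onset of a new syllable: /x/ → /xe/, /z/ → /ze/, /j/ → /je/.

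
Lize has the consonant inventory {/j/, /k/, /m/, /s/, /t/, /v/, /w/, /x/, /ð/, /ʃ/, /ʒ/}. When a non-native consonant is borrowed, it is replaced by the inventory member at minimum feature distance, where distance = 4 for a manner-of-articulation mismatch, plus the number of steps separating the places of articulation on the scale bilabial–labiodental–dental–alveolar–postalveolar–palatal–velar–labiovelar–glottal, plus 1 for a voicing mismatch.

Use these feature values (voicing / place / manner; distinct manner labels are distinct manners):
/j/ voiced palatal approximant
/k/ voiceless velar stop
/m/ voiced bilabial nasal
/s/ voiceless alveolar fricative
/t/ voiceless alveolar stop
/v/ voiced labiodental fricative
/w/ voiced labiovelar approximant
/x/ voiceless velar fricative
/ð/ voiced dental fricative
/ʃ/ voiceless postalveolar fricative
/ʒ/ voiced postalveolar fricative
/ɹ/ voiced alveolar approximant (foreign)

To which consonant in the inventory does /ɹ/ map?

/j/ is closest: same manner (approximant), place distance 2 (alveolar→palatal), same voicing; total 2. Next closest is /w/ at distance 4.

j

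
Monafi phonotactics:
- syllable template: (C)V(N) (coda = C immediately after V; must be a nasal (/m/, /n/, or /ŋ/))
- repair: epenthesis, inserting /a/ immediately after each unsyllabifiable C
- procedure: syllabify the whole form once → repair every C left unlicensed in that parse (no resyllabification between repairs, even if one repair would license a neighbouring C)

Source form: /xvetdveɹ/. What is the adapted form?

xavetadaveɹa

Syllabifying with onset maximization leaves /x/, /t/, /d/, /ɹ/ stranded (only a nasal (/m/, /n/, or /ŋ/) is licensed in coda position; onsets are limited to one consonant).
Inserting the epenthetic vowel yields /x/ → /xa/, /t/ → /ta/, /d/ → /da/, /ɹ/ → /ɹa/.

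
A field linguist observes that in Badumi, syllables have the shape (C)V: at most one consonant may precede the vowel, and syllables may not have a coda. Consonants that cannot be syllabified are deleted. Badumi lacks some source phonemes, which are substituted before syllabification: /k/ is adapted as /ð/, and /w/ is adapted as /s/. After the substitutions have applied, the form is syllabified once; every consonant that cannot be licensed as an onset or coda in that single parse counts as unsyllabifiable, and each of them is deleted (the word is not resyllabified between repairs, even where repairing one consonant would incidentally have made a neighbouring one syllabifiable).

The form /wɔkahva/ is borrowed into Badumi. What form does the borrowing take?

Substitution: /w/ → /s/, /k/ → /ð/, giving /sɔðahva/.
The consonants /h/ cannot be parsed into a legal (C)V syllable (no codas are permitted; onsets are limited to one consonant).
Deleting the stranded consonants removes /h/.

sɔðava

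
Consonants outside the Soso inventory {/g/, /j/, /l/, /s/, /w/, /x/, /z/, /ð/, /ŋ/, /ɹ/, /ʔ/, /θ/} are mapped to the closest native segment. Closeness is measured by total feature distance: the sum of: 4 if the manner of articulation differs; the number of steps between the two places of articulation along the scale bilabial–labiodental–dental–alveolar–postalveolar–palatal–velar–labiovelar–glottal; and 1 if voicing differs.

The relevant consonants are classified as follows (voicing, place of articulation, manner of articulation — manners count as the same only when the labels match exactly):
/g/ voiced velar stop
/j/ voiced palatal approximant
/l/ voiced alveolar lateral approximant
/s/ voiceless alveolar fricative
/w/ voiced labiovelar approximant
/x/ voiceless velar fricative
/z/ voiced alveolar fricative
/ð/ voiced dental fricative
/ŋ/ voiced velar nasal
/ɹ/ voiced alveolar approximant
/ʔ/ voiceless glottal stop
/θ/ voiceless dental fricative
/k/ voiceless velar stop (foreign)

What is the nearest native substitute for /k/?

/g/ is closest: same manner (stop), place distance 0 (velar→velar), voicing differs (+1); total 1. Next closest is /ʔ/ at distance 2.

g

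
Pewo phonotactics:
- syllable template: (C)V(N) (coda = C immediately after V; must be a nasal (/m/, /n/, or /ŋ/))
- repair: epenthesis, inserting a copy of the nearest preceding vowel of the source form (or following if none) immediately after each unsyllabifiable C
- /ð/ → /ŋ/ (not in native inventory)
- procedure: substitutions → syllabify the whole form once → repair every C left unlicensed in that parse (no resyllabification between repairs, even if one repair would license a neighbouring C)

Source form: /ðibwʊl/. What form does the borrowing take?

ŋibiwʊlʊ

Substitution: /ð/ → /ŋ/, giving /ŋibwʊl/.
Under (C)V(N), the unsyllabifiable consonants are /b/, /l/ (only a nasal (/m/, /n/, or /ŋ/) is licensed in coda position; onsets are limited to one consonant).
Each unlicensed consonant becomes the onset of a new syllable: /b/ → /bi/, /l/ → /lʊ/.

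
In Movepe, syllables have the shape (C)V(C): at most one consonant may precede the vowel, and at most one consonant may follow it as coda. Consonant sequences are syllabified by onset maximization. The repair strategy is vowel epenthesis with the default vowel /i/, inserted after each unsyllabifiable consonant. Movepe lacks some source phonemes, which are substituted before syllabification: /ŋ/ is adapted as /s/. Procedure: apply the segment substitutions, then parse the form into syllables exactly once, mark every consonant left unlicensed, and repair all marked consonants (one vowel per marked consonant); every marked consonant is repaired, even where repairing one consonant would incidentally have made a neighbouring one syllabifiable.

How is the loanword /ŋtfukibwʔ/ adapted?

Substitution: /ŋ/ → /s/, giving /stfukibwʔ/.
The consonants /s/, /t/, /w/, /ʔ/ cannot be parsed into a legal (C)V(C) syllable (at most one coda consonant is licensed; onsets are limited to one consonant).
Each unlicensed consonant becomes the onset of a new syllable: /s/ → /si/, /t/ → /ti/, /w/ → /wi/, /ʔ/ → /ʔi/.

sitifukibwiʔi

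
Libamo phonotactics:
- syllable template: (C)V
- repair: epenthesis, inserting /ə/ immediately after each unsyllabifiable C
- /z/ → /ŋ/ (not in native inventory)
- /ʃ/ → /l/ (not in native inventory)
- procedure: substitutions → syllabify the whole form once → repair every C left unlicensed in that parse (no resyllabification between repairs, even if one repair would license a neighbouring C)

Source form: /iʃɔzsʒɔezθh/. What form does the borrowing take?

ilɔŋəsəʒɔeŋəθəhə

Substitution: /ʃ/ → /l/, /z/ → /ŋ/, giving /ilɔŋsʒɔeŋθh/.
Syllabifying with onset maximization leaves /ŋ/, /s/, /ŋ/, /θ/, /h/ stranded (no codas are permitted; onsets are limited to one consonant).
Inserting the epenthetic vowel yields /ŋ/ → /ŋə/, /s/ → /sə/, /ŋ/ → /ŋə/, /θ/ → /θə/, /h/ → /hə/.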